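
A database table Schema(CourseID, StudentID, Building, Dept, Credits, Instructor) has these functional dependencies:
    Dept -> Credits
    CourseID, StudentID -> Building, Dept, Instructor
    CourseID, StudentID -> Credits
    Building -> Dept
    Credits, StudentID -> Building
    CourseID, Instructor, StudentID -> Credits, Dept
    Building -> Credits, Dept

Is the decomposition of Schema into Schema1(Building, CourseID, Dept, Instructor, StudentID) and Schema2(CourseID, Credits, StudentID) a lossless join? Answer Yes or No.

Schema1 ∩ Schema2 = {CourseID, StudentID}; its closure under F is {Building, CourseID, Credits, Dept, Instructor, StudentID}.
Since Schema1 ⊆ {Building, CourseID, Credits, Dept, Instructor, StudentID}, the intersection is a superkey of Schema1; the decomposition is lossless.

Yes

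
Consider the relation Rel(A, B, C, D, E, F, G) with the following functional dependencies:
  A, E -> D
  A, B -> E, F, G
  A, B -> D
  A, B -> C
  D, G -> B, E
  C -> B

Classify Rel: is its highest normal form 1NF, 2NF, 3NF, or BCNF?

Candidate keys: {A, B}, {A, C}, {A, D, G}, {A, E, G}. Prime attributes: {A, B, C, D, E, G}.
For A, E -> D we have {A, E}⁺ = {A, D, E}; {A, E} is not a superkey, so BCNF fails.
Since {D} ⊆ prime attributes and every other non-superkey FD also has a prime right side, the schema is in 3NF.

3NF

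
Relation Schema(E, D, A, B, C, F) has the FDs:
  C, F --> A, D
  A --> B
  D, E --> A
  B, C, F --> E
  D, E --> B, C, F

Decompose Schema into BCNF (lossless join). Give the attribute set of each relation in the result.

Candidate keys of the original relation: {C, F}, {D, E}.
Within {A, B, C, D, E, F}: {A}⁺ ∩ {A, B, C, D, E, F} = {A, B}, not the whole set, so A --> B violates BCNF; decompose into {A, B} and {A, C, D, E, F}.
{A, B} is in BCNF.
{A, C, D, E, F} is in BCNF.

{A, B}; {A, C, D, E, F}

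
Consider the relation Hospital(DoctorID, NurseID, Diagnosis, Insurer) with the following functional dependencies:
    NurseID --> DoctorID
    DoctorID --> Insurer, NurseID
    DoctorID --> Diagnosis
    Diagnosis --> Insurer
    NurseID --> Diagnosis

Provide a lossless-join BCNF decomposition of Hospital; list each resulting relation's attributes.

{Diagnosis, DoctorID, NurseID}; {Diagnosis, Insurer}

Candidate keys of the original relation: {DoctorID}, {NurseID}.
In {Diagnosis, DoctorID, Insurer, NurseID}, {Diagnosis} is not a superkey ({Diagnosis}⁺ restricted to this set is {Diagnosis, Insurer}), so split on Diagnosis --> Insurer into {Diagnosis, Insurer} and {Diagnosis, DoctorID, NurseID}.
{Diagnosis, Insurer} is in BCNF.
{Diagnosis, DoctorID, NurseID} is in BCNF.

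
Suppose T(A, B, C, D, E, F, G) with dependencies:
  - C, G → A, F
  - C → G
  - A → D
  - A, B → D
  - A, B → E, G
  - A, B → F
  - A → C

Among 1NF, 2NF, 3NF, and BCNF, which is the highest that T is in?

1NF

Candidate keys: {A, B}, {B, C}. Prime attributes: {A, B, C}.
C, G → A, F breaks BCNF: {C, G}⁺ = {A, C, D, F, G}, so {C, G} is not a superkey.
C, G → A, F has non-prime {F} on the right and a non-superkey on the left, so 3NF fails.
Since {A} ⊂ {A, B} and {A}⁺ ⊇ {D, F, G} with {D, F, G} non-prime, there is a partial dependency; 2NF fails.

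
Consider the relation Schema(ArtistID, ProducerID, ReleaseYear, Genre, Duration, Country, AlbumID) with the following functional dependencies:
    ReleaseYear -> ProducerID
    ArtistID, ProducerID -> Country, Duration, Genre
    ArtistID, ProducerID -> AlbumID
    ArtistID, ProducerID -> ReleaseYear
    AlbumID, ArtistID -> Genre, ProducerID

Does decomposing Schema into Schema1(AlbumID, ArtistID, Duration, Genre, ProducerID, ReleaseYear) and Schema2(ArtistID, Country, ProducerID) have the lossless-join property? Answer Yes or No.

Yes

Schema1 ∩ Schema2 = {ArtistID, ProducerID}; its closure under F is {AlbumID, ArtistID, Country, Duration, Genre, ProducerID, ReleaseYear}.
Since Schema1 ⊆ {AlbumID, ArtistID, Country, Duration, Genre, ProducerID, ReleaseYear}, the intersection is a superkey of Schema1; the decomposition is lossless.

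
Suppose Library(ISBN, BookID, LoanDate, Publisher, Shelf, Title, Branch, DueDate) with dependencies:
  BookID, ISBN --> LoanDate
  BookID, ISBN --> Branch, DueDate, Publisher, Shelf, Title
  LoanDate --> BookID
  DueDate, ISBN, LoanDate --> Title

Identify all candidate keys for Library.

{BookID, ISBN}, {ISBN, LoanDate}

No FD produces {ISBN}, so it must be in every candidate key.
{BookID, ISBN}⁺ = {BookID, Branch, DueDate, ISBN, LoanDate, Publisher, Shelf, Title} — all of the relation — so {BookID, ISBN} is a candidate key.
{ISBN, LoanDate}⁺ = {BookID, Branch, DueDate, ISBN, LoanDate, Publisher, Shelf, Title} — all of the relation — so {ISBN, LoanDate} is a candidate key.
Any other superkey properly contains one of these, so there are no further candidate keys.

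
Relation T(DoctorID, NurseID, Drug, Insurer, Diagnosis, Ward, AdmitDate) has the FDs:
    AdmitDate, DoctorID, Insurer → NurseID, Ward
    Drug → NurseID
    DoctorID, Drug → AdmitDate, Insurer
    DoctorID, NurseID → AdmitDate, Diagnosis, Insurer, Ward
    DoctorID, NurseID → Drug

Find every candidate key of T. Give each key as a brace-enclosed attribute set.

{AdmitDate, DoctorID, Insurer}, {DoctorID, Drug}, {DoctorID, NurseID}

Attributes never on any right-hand side: {DoctorID} — every candidate key must contain it.
{DoctorID, Drug}⁺ = {AdmitDate, Diagnosis, DoctorID, Drug, Insurer, NurseID, Ward}, which is every attribute, so {DoctorID, Drug} is a candidate key.
{DoctorID, NurseID}⁺ = {AdmitDate, Diagnosis, DoctorID, Drug, Insurer, NurseID, Ward}, which is every attribute, so {DoctorID, NurseID} is a candidate key.
{AdmitDate, DoctorID, Insurer}⁺ = {AdmitDate, Diagnosis, DoctorID, Drug, Insurer, NurseID, Ward}, which is every attribute, so {AdmitDate, DoctorID, Insurer} is a candidate key.
No proper subset of any of these is a key, and no other minimal superkey exists.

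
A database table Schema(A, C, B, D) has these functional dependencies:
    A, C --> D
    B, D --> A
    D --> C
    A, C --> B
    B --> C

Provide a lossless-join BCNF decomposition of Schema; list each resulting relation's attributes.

Candidate keys of the original relation: {A, B}, {A, C}, {A, D}, {B, D}.
In {A, B, C, D}, {D} is not a superkey ({D}⁺ restricted to this set is {C, D}), so split on D --> C into {C, D} and {A, B, D}.
{C, D} has no BCNF violation.
{A, B, D} has no BCNF violation.

{A, B, D}; {C, D}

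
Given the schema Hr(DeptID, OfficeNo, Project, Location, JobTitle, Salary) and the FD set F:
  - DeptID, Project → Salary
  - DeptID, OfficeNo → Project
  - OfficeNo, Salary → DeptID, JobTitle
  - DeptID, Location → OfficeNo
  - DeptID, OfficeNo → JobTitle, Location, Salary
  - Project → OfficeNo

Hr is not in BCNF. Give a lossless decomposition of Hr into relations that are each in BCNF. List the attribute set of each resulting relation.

Candidate keys of the original relation: {DeptID, Location}, {DeptID, OfficeNo}, {DeptID, Project}, {OfficeNo, Salary}, {Project, Salary}.
In {DeptID, JobTitle, Location, OfficeNo, Project, Salary}, {Project} is not a superkey ({Project}⁺ restricted to this set is {OfficeNo, Project}), so split on Project → OfficeNo into {OfficeNo, Project} and {DeptID, JobTitle, Location, Project, Salary}.
{OfficeNo, Project} is in BCNF.
{DeptID, JobTitle, Location, Project, Salary} is in BCNF.

{DeptID, JobTitle, Location, Project, Salary}; {OfficeNo, Project}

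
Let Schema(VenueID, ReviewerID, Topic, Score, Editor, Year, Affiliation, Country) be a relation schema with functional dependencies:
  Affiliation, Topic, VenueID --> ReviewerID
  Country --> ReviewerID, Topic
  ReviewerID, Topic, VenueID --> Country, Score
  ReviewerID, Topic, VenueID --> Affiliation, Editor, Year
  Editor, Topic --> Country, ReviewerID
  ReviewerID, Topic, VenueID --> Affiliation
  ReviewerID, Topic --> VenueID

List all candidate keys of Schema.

{Country}⁺ = {Affiliation, Country, Editor, ReviewerID, Score, Topic, VenueID, Year} — all of the relation — so {Country} is a candidate key.
{Editor, Topic}⁺ = {Affiliation, Country, Editor, ReviewerID, Score, Topic, VenueID, Year} — all of the relation — so {Editor, Topic} is a candidate key.
{ReviewerID, Topic}⁺ = {Affiliation, Country, Editor, ReviewerID, Score, Topic, VenueID, Year} — all of the relation — so {ReviewerID, Topic} is a candidate key.
{Affiliation, Topic, VenueID}⁺ = {Affiliation, Country, Editor, ReviewerID, Score, Topic, VenueID, Year} — all of the relation — so {Affiliation, Topic, VenueID} is a candidate key.
No proper subset of any of these is a key, and no other minimal superkey exists.

{Affiliation, Topic, VenueID}, {Country}, {Editor, Topic}, {ReviewerID, Topic}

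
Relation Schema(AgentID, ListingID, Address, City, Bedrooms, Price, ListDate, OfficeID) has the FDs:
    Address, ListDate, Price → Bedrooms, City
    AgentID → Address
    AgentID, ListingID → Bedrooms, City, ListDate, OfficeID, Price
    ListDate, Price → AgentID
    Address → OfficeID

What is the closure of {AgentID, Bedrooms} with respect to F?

{Address, AgentID, Bedrooms, OfficeID}

Start with {AgentID, Bedrooms}.
AgentID → Address applies; add {Address} → now {Address, AgentID, Bedrooms}.
Address → OfficeID applies; add {OfficeID} → now {Address, AgentID, Bedrooms, OfficeID}.
No further FD applies.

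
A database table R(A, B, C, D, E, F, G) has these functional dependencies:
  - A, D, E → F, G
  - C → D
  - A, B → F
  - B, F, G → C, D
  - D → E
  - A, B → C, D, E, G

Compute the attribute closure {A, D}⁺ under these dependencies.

Start with {A, D}.
D → E applies; add {E} → now {A, D, E}.
A, D, E → F, G applies; add {F, G} → now {A, D, E, F, G}.
No further FD applies.

{A, D, E, F, G}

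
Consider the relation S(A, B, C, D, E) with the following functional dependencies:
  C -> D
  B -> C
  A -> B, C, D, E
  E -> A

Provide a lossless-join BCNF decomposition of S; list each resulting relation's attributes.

Candidate keys of the original relation: {A}, {E}.
Within {A, B, C, D, E}: {C}⁺ ∩ {A, B, C, D, E} = {C, D}, not the whole set, so C -> D violates BCNF; decompose into {C, D} and {A, B, C, E}.
{C, D} is in BCNF.
Within {A, B, C, E}: {B}⁺ ∩ {A, B, C, E} = {B, C}, not the whole set, so B -> C violates BCNF; decompose into {B, C} and {A, B, E}.
{B, C} is in BCNF.
{A, B, E} is in BCNF.

{A, B, E}; {B, C}; {C, D}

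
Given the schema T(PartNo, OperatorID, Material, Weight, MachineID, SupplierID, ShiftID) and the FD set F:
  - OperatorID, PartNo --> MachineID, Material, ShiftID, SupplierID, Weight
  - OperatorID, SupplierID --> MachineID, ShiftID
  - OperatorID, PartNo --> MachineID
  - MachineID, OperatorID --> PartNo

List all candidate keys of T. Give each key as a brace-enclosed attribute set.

Attributes never on any right-hand side: {OperatorID} — every candidate key must contain it.
{MachineID, OperatorID}⁺ = {MachineID, Material, OperatorID, PartNo, ShiftID, SupplierID, Weight}, which is every attribute, so {MachineID, OperatorID} is a candidate key.
{OperatorID, PartNo}⁺ = {MachineID, Material, OperatorID, PartNo, ShiftID, SupplierID, Weight}, which is every attribute, so {OperatorID, PartNo} is a candidate key.
{OperatorID, SupplierID}⁺ = {MachineID, Material, OperatorID, PartNo, ShiftID, SupplierID, Weight}, which is every attribute, so {OperatorID, SupplierID} is a candidate key.
Any other superkey properly contains one of these, so there are no further candidate keys.

{MachineID, OperatorID}, {OperatorID, PartNo}, {OperatorID, SupplierID}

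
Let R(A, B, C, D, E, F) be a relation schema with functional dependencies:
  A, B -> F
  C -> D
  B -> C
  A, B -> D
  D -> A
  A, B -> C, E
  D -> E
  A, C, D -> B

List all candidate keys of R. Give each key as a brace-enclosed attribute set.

Closure of {B} is {A, B, C, D, E, F}, the whole schema; {B} is a candidate key.
Closure of {C} is {A, B, C, D, E, F}, the whole schema; {C} is a candidate key.
These are minimal and exhaustive — every other superkey contains one of them.

{B}, {C}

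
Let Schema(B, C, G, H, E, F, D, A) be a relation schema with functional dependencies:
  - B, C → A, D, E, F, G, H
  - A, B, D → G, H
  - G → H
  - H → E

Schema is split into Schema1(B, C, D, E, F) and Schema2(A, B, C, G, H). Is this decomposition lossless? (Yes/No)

Common attributes: {B, C}; their closure is {A, B, C, D, E, F, G, H}.
Since Schema1 ⊆ {A, B, C, D, E, F, G, H}, the intersection is a superkey of Schema1; the decomposition is lossless.

Yes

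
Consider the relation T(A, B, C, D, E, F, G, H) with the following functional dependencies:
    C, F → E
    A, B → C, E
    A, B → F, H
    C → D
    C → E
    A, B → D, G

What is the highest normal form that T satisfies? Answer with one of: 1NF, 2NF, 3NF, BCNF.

2NF

Candidate key: {A, B}. Prime attributes: {A, B}.
C, F → E: {C, F}⁺ = {C, D, E, F}, which is not all of the attributes, so the left side is not a superkey — BCNF is violated.
Because {E} is non-prime and the left side of C, F → E is not a superkey, the relation is not in 3NF.
No non-prime attribute depends on a proper subset of any candidate key, so 2NF holds.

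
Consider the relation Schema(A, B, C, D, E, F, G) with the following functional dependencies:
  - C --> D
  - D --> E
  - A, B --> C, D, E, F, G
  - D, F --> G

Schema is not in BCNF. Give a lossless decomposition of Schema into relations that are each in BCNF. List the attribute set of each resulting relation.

{A, B, C, F}; {C, D}; {C, F, G}; {D, E}

Candidate key of the original relation: {A, B}.
In {A, B, C, D, E, F, G}, {C} is not a superkey ({C}⁺ restricted to this set is {C, D, E}), so split on C --> D, E into {C, D, E} and {A, B, C, F, G}.
In {C, D, E}, {D} is not a superkey ({D}⁺ restricted to this set is {D, E}), so split on D --> E into {D, E} and {C, D}.
{D, E} has no BCNF violation.
{C, D} has no BCNF violation.
In {A, B, C, F, G}, {C, F} is not a superkey ({C, F}⁺ restricted to this set is {C, F, G}), so split on C, F --> G into {C, F, G} and {A, B, C, F}.
{C, F, G} has no BCNF violation.
{A, B, C, F} has no BCNF violation.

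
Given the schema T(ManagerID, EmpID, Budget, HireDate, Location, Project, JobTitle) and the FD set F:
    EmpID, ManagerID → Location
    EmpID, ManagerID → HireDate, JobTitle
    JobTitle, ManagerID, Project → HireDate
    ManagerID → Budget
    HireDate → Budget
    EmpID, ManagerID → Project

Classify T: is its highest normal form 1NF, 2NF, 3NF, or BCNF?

Candidate key: {EmpID, ManagerID}. Prime attributes: {EmpID, ManagerID}.
JobTitle, ManagerID, Project → HireDate breaks BCNF: {JobTitle, ManagerID, Project}⁺ = {Budget, HireDate, JobTitle, ManagerID, Project}, so {JobTitle, ManagerID, Project} is not a superkey.
JobTitle, ManagerID, Project → HireDate determines the non-prime attribute {HireDate} from a non-superkey — 3NF is violated.
{ManagerID} is a proper subset of the key {EmpID, ManagerID}, and {ManagerID}⁺ contains the non-prime attribute {Budget} — a partial dependency, so 2NF is violated.

1NF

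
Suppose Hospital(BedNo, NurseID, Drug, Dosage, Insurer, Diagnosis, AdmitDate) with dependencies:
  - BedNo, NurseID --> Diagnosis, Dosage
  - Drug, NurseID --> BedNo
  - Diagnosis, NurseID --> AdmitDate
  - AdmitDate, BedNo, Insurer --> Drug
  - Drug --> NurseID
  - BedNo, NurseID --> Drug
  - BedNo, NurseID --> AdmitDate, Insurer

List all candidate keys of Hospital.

{AdmitDate, BedNo, Insurer}, {BedNo, NurseID}, {Drug}

{Drug} is a candidate key since {Drug}⁺ = {AdmitDate, BedNo, Diagnosis, Dosage, Drug, Insurer, NurseID} covers every attribute.
{BedNo, NurseID} is a candidate key since {BedNo, NurseID}⁺ = {AdmitDate, BedNo, Diagnosis, Dosage, Drug, Insurer, NurseID} covers every attribute.
{AdmitDate, BedNo, Insurer} is a candidate key since {AdmitDate, BedNo, Insurer}⁺ = {AdmitDate, BedNo, Diagnosis, Dosage, Drug, Insurer, NurseID} covers every attribute.
No proper subset of any of these is a key, and no other minimal superkey exists.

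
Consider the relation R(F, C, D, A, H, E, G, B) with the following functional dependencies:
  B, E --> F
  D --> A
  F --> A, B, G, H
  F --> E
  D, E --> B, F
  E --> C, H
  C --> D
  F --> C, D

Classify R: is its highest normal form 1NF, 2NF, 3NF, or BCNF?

Candidate keys: {E}, {F}. Prime attributes: {E, F}.
For D --> A we have {D}⁺ = {A, D}; {D} is not a superkey, so BCNF fails.
D --> A determines the non-prime attribute {A} from a non-superkey — 3NF is violated.
All keys have size 1, which rules out partial dependencies — 2NF is satisfied.

2NF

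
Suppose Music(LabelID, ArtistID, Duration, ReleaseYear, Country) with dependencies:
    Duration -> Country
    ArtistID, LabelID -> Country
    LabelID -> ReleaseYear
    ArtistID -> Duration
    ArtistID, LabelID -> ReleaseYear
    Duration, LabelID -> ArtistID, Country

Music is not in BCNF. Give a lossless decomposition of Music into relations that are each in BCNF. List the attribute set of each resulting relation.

Candidate keys of the original relation: {ArtistID, LabelID}, {Duration, LabelID}.
Within {ArtistID, Country, Duration, LabelID, ReleaseYear}: {Duration}⁺ ∩ {ArtistID, Country, Duration, LabelID, ReleaseYear} = {Country, Duration}, not the whole set, so Duration -> Country violates BCNF; decompose into {Country, Duration} and {ArtistID, Duration, LabelID, ReleaseYear}.
{Country, Duration} has no BCNF violation.
Within {ArtistID, Duration, LabelID, ReleaseYear}: {LabelID}⁺ ∩ {ArtistID, Duration, LabelID, ReleaseYear} = {LabelID, ReleaseYear}, not the whole set, so LabelID -> ReleaseYear violates BCNF; decompose into {LabelID, ReleaseYear} and {ArtistID, Duration, LabelID}.
{LabelID, ReleaseYear} has no BCNF violation.
Within {ArtistID, Duration, LabelID}: {ArtistID}⁺ ∩ {ArtistID, Duration, LabelID} = {ArtistID, Duration}, not the whole set, so ArtistID -> Duration violates BCNF; decompose into {ArtistID, Duration} and {ArtistID, LabelID}.
{ArtistID, Duration} has no BCNF violation.
{ArtistID, LabelID} has no BCNF violation.

{ArtistID, Duration}; {ArtistID, LabelID}; {Country, Duration}; {LabelID, ReleaseYear}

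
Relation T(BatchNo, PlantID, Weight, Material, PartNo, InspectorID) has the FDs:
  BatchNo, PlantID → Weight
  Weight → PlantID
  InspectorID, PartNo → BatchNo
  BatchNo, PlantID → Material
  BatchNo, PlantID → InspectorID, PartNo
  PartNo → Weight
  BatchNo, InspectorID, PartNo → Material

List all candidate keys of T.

Closure of {BatchNo, PartNo} is {BatchNo, InspectorID, Material, PartNo, PlantID, Weight}, the whole schema; {BatchNo, PartNo} is a candidate key.
Closure of {BatchNo, PlantID} is {BatchNo, InspectorID, Material, PartNo, PlantID, Weight}, the whole schema; {BatchNo, PlantID} is a candidate key.
Closure of {BatchNo, Weight} is {BatchNo, InspectorID, Material, PartNo, PlantID, Weight}, the whole schema; {BatchNo, Weight} is a candidate key.
Closure of {InspectorID, PartNo} is {BatchNo, InspectorID, Material, PartNo, PlantID, Weight}, the whole schema; {InspectorID, PartNo} is a candidate key.
These are minimal and exhaustive — every other superkey contains one of them.

{BatchNo, PartNo}, {BatchNo, PlantID}, {BatchNo, Weight}, {InspectorID, PartNo}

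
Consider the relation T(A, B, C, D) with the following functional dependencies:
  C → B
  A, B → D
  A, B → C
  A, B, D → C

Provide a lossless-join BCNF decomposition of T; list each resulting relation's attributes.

Candidate keys of the original relation: {A, B}, {A, C}.
In {A, B, C, D}, {C} is not a superkey ({C}⁺ restricted to this set is {B, C}), so split on C → B into {B, C} and {A, C, D}.
{B, C} is in BCNF.
{A, C, D} is in BCNF.

{A, C, D}; {B, C}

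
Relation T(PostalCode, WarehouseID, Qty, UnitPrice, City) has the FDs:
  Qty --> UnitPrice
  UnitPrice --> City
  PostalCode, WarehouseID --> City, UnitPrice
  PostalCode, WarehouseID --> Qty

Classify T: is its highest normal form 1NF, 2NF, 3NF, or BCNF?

2NF

Candidate key: {PostalCode, WarehouseID}. Prime attributes: {PostalCode, WarehouseID}.
Qty --> UnitPrice: {Qty}⁺ = {City, Qty, UnitPrice}, which is not all of the attributes, so the left side is not a superkey — BCNF is violated.
Qty --> UnitPrice determines the non-prime attribute {UnitPrice} from a non-superkey — 3NF is violated.
No proper subset of a key has a non-prime attribute in its closure, so there is no partial dependency; 2NF holds.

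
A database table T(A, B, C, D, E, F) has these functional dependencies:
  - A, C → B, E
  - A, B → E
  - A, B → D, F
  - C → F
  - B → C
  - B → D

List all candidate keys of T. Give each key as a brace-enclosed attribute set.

{A, B}, {A, C}

No FD produces {A}, so it must be in every candidate key.
{A, B} is a candidate key since {A, B}⁺ = {A, B, C, D, E, F} covers every attribute.
{A, C} is a candidate key since {A, C}⁺ = {A, B, C, D, E, F} covers every attribute.
These are minimal and exhaustive — every other superkey contains one of them.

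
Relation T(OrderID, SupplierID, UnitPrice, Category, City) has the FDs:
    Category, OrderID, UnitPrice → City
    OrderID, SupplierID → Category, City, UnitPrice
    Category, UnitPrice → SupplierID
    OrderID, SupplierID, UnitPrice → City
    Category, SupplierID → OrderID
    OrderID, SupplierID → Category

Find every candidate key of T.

{Category, SupplierID}, {Category, UnitPrice}, {OrderID, SupplierID}

{Category, SupplierID}⁺ = {Category, City, OrderID, SupplierID, UnitPrice}, which is every attribute, so {Category, SupplierID} is a candidate key.
{Category, UnitPrice}⁺ = {Category, City, OrderID, SupplierID, UnitPrice}, which is every attribute, so {Category, UnitPrice} is a candidate key.
{OrderID, SupplierID}⁺ = {Category, City, OrderID, SupplierID, UnitPrice}, which is every attribute, so {OrderID, SupplierID} is a candidate key.
These are minimal and exhaustive — every other superkey contains one of them.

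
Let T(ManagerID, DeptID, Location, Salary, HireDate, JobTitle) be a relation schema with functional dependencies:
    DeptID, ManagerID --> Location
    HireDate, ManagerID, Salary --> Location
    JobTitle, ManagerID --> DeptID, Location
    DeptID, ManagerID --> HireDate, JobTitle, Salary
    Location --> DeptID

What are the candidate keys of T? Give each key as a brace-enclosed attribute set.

{DeptID, ManagerID}, {HireDate, ManagerID, Salary}, {JobTitle, ManagerID}, {Location, ManagerID}

No FD produces {ManagerID}, so it must be in every candidate key.
{DeptID, ManagerID}⁺ = {DeptID, HireDate, JobTitle, Location, ManagerID, Salary} — all of the relation — so {DeptID, ManagerID} is a candidate key.
{JobTitle, ManagerID}⁺ = {DeptID, HireDate, JobTitle, Location, ManagerID, Salary} — all of the relation — so {JobTitle, ManagerID} is a candidate key.
{Location, ManagerID}⁺ = {DeptID, HireDate, JobTitle, Location, ManagerID, Salary} — all of the relation — so {Location, ManagerID} is a candidate key.
{HireDate, ManagerID, Salary}⁺ = {DeptID, HireDate, JobTitle, Location, ManagerID, Salary} — all of the relation — so {HireDate, ManagerID, Salary} is a candidate key.
These are minimal and exhaustive — every other superkey contains one of them.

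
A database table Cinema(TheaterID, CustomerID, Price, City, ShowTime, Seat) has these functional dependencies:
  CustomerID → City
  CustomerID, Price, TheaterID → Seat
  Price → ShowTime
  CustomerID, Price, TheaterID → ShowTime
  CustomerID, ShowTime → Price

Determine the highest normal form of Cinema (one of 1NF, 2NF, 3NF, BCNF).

1NF

Candidate keys: {CustomerID, Price, TheaterID}, {CustomerID, ShowTime, TheaterID}. Prime attributes: {CustomerID, Price, ShowTime, TheaterID}.
CustomerID → City breaks BCNF: {CustomerID}⁺ = {City, CustomerID}, so {CustomerID} is not a superkey.
Because {City} is non-prime and the left side of CustomerID → City is not a superkey, the relation is not in 3NF.
The proper key subset {CustomerID} of {CustomerID, Price, TheaterID} determines non-prime {City}, so the relation is not even in 2NF.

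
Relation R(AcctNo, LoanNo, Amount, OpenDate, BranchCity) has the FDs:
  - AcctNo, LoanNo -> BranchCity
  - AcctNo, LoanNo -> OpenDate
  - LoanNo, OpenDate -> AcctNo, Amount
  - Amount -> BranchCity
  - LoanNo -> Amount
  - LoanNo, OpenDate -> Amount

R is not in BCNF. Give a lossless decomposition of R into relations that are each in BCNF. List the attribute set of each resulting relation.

{AcctNo, LoanNo, OpenDate}; {Amount, BranchCity}; {Amount, LoanNo}

Candidate keys of the original relation: {AcctNo, LoanNo}, {LoanNo, OpenDate}.
Within {AcctNo, Amount, BranchCity, LoanNo, OpenDate}: {Amount}⁺ ∩ {AcctNo, Amount, BranchCity, LoanNo, OpenDate} = {Amount, BranchCity}, not the whole set, so Amount -> BranchCity violates BCNF; decompose into {Amount, BranchCity} and {AcctNo, Amount, LoanNo, OpenDate}.
{Amount, BranchCity}: every determinant is a superkey — BCNF.
Within {AcctNo, Amount, LoanNo, OpenDate}: {LoanNo}⁺ ∩ {AcctNo, Amount, LoanNo, OpenDate} = {Amount, LoanNo}, not the whole set, so LoanNo -> Amount violates BCNF; decompose into {Amount, LoanNo} and {AcctNo, LoanNo, OpenDate}.
{Amount, LoanNo}: every determinant is a superkey — BCNF.
{AcctNo, LoanNo, OpenDate}: every determinant is a superkey — BCNF.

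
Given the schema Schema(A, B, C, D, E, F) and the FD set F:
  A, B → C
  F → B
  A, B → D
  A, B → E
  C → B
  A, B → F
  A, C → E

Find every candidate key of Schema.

{A, B}, {A, C}, {A, F}

{A} never appears on the right of any FD, so every key must include it.
{A, B} is a candidate key since {A, B}⁺ = {A, B, C, D, E, F} covers every attribute.
{A, C} is a candidate key since {A, C}⁺ = {A, B, C, D, E, F} covers every attribute.
{A, F} is a candidate key since {A, F}⁺ = {A, B, C, D, E, F} covers every attribute.
No proper subset of any of these is a key, and no other minimal superkey exists.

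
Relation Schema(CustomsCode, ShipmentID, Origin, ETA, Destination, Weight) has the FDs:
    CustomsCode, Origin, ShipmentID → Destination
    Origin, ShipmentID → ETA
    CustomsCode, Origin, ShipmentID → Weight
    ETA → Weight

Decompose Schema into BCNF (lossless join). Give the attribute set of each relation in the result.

{CustomsCode, Destination, Origin, ShipmentID}; {ETA, Origin, ShipmentID}; {ETA, Weight}

Candidate key of the original relation: {CustomsCode, Origin, ShipmentID}.
Within {CustomsCode, Destination, ETA, Origin, ShipmentID, Weight}: {Origin, ShipmentID}⁺ ∩ {CustomsCode, Destination, ETA, Origin, ShipmentID, Weight} = {ETA, Origin, ShipmentID, Weight}, not the whole set, so Origin, ShipmentID → ETA, Weight violates BCNF; decompose into {ETA, Origin, ShipmentID, Weight} and {CustomsCode, Destination, Origin, ShipmentID}.
Within {ETA, Origin, ShipmentID, Weight}: {ETA}⁺ ∩ {ETA, Origin, ShipmentID, Weight} = {ETA, Weight}, not the whole set, so ETA → Weight violates BCNF; decompose into {ETA, Weight} and {ETA, Origin, ShipmentID}.
{ETA, Weight} has no BCNF violation.
{ETA, Origin, ShipmentID} has no BCNF violation.
{CustomsCode, Destination, Origin, ShipmentID} has no BCNF violation.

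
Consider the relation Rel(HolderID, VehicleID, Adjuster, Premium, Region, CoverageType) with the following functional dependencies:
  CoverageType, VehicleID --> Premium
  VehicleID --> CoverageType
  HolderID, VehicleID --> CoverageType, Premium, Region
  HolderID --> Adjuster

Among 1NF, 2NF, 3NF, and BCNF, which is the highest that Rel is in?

1NF

Candidate key: {HolderID, VehicleID}. Prime attributes: {HolderID, VehicleID}.
CoverageType, VehicleID --> Premium: {CoverageType, VehicleID}⁺ = {CoverageType, Premium, VehicleID}, which is not all of the attributes, so the left side is not a superkey — BCNF is violated.
CoverageType, VehicleID --> Premium has non-prime {Premium} on the right and a non-superkey on the left, so 3NF fails.
The proper key subset {HolderID} of {HolderID, VehicleID} determines non-prime {Adjuster}, so the relation is not even in 2NF.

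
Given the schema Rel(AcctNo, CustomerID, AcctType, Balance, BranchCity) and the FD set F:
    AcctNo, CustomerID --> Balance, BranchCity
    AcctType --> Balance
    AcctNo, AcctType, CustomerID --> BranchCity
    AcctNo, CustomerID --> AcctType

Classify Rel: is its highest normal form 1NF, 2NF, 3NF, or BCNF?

2NF

Candidate key: {AcctNo, CustomerID}. Prime attributes: {AcctNo, CustomerID}.
AcctType --> Balance: {AcctType}⁺ = {AcctType, Balance}, which is not all of the attributes, so the left side is not a superkey — BCNF is violated.
AcctType --> Balance determines the non-prime attribute {Balance} from a non-superkey — 3NF is violated.
No non-prime attribute depends on a proper subset of any candidate key, so 2NF holds.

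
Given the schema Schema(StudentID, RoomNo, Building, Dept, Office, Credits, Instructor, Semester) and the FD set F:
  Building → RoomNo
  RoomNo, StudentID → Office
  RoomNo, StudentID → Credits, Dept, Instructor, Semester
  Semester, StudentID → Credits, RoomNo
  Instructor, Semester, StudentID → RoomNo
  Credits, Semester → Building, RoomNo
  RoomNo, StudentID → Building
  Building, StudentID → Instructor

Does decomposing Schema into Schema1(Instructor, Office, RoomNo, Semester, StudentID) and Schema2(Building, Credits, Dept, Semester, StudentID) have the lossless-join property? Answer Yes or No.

Yes

The shared attributes are {Semester, StudentID} and {Semester, StudentID}⁺ = {Building, Credits, Dept, Instructor, Office, RoomNo, Semester, StudentID}.
Schema1 is contained in that closure, so Schema1 ∩ Schema2 → Schema1 holds and the join is lossless.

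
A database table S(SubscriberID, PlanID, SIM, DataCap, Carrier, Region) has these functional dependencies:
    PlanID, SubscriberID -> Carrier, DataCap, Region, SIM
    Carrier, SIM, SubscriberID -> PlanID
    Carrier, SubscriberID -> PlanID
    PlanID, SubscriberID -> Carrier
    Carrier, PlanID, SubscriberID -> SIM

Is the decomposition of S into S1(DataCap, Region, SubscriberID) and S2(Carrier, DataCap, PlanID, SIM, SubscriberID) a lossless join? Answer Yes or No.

Common attributes: {DataCap, SubscriberID}; their closure is {DataCap, SubscriberID}.
S1 ⊄ {DataCap, SubscriberID} and S2 ⊄ {DataCap, SubscriberID}, so the split is lossy.

No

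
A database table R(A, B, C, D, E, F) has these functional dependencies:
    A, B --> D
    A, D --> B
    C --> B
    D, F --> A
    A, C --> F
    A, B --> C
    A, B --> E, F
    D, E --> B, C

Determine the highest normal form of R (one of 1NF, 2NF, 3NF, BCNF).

3NF

Candidate keys: {A, B}, {A, C}, {A, D}, {D, F}. Prime attributes: {A, B, C, D, F}.
C --> B: {C}⁺ = {B, C}, which is not all of the attributes, so the left side is not a superkey — BCNF is violated.
Its right-hand attributes {B} are all prime, as are those of every other non-superkey FD — the relation is in 3NF.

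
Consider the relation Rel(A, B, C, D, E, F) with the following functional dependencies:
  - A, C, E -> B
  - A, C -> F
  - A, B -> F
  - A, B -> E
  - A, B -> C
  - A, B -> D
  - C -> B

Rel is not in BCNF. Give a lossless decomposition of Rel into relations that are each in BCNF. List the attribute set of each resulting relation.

{A, C, D, E, F}; {B, C}

Candidate keys of the original relation: {A, B}, {A, C}.
{A, B, C, D, E, F}: {C} determines {B, C} here but is not a superkey — split on C -> B, giving {B, C} and {A, C, D, E, F}.
{B, C}: every determinant is a superkey — BCNF.
{A, C, D, E, F}: every determinant is a superkey — BCNF.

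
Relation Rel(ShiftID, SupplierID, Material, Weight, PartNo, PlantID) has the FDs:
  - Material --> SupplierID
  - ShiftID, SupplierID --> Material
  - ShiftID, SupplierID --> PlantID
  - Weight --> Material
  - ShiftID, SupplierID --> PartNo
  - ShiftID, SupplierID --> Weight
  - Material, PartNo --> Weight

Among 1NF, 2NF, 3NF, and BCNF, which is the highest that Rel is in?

3NF

Candidate keys: {Material, ShiftID}, {ShiftID, SupplierID}, {ShiftID, Weight}. Prime attributes: {Material, ShiftID, SupplierID, Weight}.
For Material --> SupplierID we have {Material}⁺ = {Material, SupplierID}; {Material} is not a superkey, so BCNF fails.
But every attribute on its right side ({SupplierID}) is prime, and the same holds for every other non-superkey FD, so 3NF still holds.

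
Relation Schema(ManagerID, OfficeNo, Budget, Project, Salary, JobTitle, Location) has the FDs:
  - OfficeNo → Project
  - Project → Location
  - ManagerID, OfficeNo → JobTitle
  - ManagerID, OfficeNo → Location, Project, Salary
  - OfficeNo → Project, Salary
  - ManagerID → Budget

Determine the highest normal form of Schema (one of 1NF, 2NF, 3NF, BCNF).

Candidate key: {ManagerID, OfficeNo}. Prime attributes: {ManagerID, OfficeNo}.
For OfficeNo → Project we have {OfficeNo}⁺ = {Location, OfficeNo, Project, Salary}; {OfficeNo} is not a superkey, so BCNF fails.
OfficeNo → Project determines the non-prime attribute {Project} from a non-superkey — 3NF is violated.
{ManagerID} is a proper subset of the key {ManagerID, OfficeNo}, and {ManagerID}⁺ contains the non-prime attribute {Budget} — a partial dependency, so 2NF is violated.

1NF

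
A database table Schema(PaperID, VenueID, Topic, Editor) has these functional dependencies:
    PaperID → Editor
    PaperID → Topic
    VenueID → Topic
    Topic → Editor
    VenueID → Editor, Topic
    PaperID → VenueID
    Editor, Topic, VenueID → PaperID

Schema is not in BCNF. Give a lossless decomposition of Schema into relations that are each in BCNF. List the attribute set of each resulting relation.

{Editor, Topic}; {PaperID, Topic, VenueID}

Candidate keys of the original relation: {PaperID}, {VenueID}.
In {Editor, PaperID, Topic, VenueID}, {Topic} is not a superkey ({Topic}⁺ restricted to this set is {Editor, Topic}), so split on Topic → Editor into {Editor, Topic} and {PaperID, Topic, VenueID}.
{Editor, Topic} has no BCNF violation.
{PaperID, Topic, VenueID} has no BCNF violation.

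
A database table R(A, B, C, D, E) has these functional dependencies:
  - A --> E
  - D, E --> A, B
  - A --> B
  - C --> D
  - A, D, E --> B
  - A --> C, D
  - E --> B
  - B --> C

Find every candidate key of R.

{A}, {E}

{A}⁺ = {A, B, C, D, E} — all of the relation — so {A} is a candidate key.
{E}⁺ = {A, B, C, D, E} — all of the relation — so {E} is a candidate key.
Any other superkey properly contains one of these, so there are no further candidate keys.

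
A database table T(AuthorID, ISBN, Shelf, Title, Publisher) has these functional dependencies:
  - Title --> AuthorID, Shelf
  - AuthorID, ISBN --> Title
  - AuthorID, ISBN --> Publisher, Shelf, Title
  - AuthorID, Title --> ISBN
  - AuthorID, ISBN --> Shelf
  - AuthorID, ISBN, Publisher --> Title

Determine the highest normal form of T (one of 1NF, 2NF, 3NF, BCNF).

BCNF

Candidate keys: {AuthorID, ISBN}, {Title}. Prime attributes: {AuthorID, ISBN, Title}.
Every FD has a superkey on the left, so the relation is in BCNF.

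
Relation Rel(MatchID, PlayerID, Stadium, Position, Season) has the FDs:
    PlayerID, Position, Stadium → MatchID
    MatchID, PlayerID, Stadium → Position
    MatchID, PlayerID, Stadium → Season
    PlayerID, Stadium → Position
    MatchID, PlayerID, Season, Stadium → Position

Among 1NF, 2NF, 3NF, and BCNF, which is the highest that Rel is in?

Candidate key: {PlayerID, Stadium}. Prime attributes: {PlayerID, Stadium}.
Each dependency's left side is a superkey — BCNF holds.

BCNF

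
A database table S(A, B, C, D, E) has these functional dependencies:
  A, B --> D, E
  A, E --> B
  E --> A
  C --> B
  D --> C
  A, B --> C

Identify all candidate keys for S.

{E}⁺ = {A, B, C, D, E}, which is every attribute, so {E} is a candidate key.
{A, B}⁺ = {A, B, C, D, E}, which is every attribute, so {A, B} is a candidate key.
{A, C}⁺ = {A, B, C, D, E}, which is every attribute, so {A, C} is a candidate key.
{A, D}⁺ = {A, B, C, D, E}, which is every attribute, so {A, D} is a candidate key.
These are minimal and exhaustive — every other superkey contains one of them.

{A, B}, {A, C}, {A, D}, {E}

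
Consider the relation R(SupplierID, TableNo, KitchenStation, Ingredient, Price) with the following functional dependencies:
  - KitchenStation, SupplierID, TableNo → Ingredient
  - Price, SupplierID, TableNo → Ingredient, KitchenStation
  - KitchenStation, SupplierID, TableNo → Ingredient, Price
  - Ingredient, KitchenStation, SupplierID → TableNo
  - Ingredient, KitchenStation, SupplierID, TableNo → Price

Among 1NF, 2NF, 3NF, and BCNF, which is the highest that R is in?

BCNF

Candidate keys: {Ingredient, KitchenStation, SupplierID}, {KitchenStation, SupplierID, TableNo}, {Price, SupplierID, TableNo}. Prime attributes: {Ingredient, KitchenStation, Price, SupplierID, TableNo}.
Every FD has a superkey on the left, so the relation is in BCNF.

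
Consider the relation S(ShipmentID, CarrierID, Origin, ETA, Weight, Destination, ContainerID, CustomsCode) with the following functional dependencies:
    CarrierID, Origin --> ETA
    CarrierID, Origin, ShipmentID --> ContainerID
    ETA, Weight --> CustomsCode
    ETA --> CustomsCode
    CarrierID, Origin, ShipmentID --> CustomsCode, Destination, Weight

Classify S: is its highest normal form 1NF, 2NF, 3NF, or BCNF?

1NF

Candidate key: {CarrierID, Origin, ShipmentID}. Prime attributes: {CarrierID, Origin, ShipmentID}.
For CarrierID, Origin --> ETA we have {CarrierID, Origin}⁺ = {CarrierID, CustomsCode, ETA, Origin}; {CarrierID, Origin} is not a superkey, so BCNF fails.
CarrierID, Origin --> ETA determines the non-prime attribute {ETA} from a non-superkey — 3NF is violated.
The proper key subset {CarrierID, Origin} of {CarrierID, Origin, ShipmentID} determines non-prime {CustomsCode, ETA}, so the relation is not even in 2NF.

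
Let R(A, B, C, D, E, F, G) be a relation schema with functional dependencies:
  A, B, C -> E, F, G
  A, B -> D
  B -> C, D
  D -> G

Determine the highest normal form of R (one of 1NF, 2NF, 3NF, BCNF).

1NF

Candidate key: {A, B}. Prime attributes: {A, B}.
B -> C, D breaks BCNF: {B}⁺ = {B, C, D, G}, so {B} is not a superkey.
Because {C, D} are non-prime and the left side of B -> C, D is not a superkey, the relation is not in 3NF.
{B} is a proper subset of the key {A, B}, and {B}⁺ contains the non-prime attributes {C, D, G} — a partial dependency, so 2NF is violated.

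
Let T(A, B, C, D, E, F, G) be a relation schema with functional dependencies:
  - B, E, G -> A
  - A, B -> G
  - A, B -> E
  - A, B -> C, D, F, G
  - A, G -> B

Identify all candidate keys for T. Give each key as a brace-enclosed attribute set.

{A, B}, {A, G}, {B, E, G}

Closure of {A, B} is {A, B, C, D, E, F, G}, the whole schema; {A, B} is a candidate key.
Closure of {A, G} is {A, B, C, D, E, F, G}, the whole schema; {A, G} is a candidate key.
Closure of {B, E, G} is {A, B, C, D, E, F, G}, the whole schema; {B, E, G} is a candidate key.
No proper subset of any of these is a key, and no other minimal superkey exists.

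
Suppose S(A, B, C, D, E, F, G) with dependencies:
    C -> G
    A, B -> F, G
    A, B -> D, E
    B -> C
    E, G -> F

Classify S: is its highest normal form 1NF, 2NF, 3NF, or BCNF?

Candidate key: {A, B}. Prime attributes: {A, B}.
C -> G breaks BCNF: {C}⁺ = {C, G}, so {C} is not a superkey.
Because {G} is non-prime and the left side of C -> G is not a superkey, the relation is not in 3NF.
{B} is a proper subset of the key {A, B}, and {B}⁺ contains the non-prime attributes {C, G} — a partial dependency, so 2NF is violated.

1NF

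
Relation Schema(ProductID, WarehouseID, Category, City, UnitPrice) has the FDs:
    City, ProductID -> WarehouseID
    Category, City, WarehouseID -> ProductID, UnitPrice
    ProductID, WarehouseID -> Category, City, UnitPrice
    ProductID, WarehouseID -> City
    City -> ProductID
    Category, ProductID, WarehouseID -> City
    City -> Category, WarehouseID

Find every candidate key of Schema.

{City}, {ProductID, WarehouseID}

{City}⁺ = {Category, City, ProductID, UnitPrice, WarehouseID} — all of the relation — so {City} is a candidate key.
{ProductID, WarehouseID}⁺ = {Category, City, ProductID, UnitPrice, WarehouseID} — all of the relation — so {ProductID, WarehouseID} is a candidate key.
These are minimal and exhaustive — every other superkey contains one of them.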